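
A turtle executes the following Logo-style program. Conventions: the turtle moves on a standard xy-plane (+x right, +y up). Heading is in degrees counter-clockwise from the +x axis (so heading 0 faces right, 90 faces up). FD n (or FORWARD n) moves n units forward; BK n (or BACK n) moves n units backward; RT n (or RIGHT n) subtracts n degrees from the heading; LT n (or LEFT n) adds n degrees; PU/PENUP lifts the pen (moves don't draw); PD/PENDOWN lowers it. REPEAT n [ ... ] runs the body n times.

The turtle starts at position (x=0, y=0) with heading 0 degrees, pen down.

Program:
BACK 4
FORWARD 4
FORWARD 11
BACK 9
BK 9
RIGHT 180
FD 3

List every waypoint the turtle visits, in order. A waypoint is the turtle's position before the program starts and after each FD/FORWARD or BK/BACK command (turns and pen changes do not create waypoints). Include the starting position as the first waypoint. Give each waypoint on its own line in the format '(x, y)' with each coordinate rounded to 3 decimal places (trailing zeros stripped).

Executing turtle program step by step:
Start: pos=(0,0), heading=0, pen down
BK 4: (0,0) -> (-4,0) [heading=0, draw]
FD 4: (-4,0) -> (0,0) [heading=0, draw]
FD 11: (0,0) -> (11,0) [heading=0, draw]
BK 9: (11,0) -> (2,0) [heading=0, draw]
BK 9: (2,0) -> (-7,0) [heading=0, draw]
RT 180: heading 0 -> 180
FD 3: (-7,0) -> (-10,0) [heading=180, draw]
Final: pos=(-10,0), heading=180, 6 segment(s) drawn
Waypoints (7 total):
(0, 0)
(-4, 0)
(0, 0)
(11, 0)
(2, 0)
(-7, 0)
(-10, 0)

Answer: (0, 0)
(-4, 0)
(0, 0)
(11, 0)
(2, 0)
(-7, 0)
(-10, 0)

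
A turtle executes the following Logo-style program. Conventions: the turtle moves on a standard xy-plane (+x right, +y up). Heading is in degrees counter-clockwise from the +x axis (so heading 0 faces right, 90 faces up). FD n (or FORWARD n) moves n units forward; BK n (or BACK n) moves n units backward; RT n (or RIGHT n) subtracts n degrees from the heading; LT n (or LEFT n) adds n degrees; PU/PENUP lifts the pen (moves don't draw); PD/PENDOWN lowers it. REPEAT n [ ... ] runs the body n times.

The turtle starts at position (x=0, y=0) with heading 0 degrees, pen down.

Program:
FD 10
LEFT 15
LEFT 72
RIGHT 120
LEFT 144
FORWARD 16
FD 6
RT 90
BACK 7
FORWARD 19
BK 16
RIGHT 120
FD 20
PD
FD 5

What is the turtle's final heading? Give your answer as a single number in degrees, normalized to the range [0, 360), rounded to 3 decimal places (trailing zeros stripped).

Executing turtle program step by step:
Start: pos=(0,0), heading=0, pen down
FD 10: (0,0) -> (10,0) [heading=0, draw]
LT 15: heading 0 -> 15
LT 72: heading 15 -> 87
RT 120: heading 87 -> 327
LT 144: heading 327 -> 111
FD 16: (10,0) -> (4.266,14.937) [heading=111, draw]
FD 6: (4.266,14.937) -> (2.116,20.539) [heading=111, draw]
RT 90: heading 111 -> 21
BK 7: (2.116,20.539) -> (-4.419,18.03) [heading=21, draw]
FD 19: (-4.419,18.03) -> (13.319,24.839) [heading=21, draw]
BK 16: (13.319,24.839) -> (-1.618,19.105) [heading=21, draw]
RT 120: heading 21 -> 261
FD 20: (-1.618,19.105) -> (-4.747,-0.648) [heading=261, draw]
PD: pen down
FD 5: (-4.747,-0.648) -> (-5.529,-5.587) [heading=261, draw]
Final: pos=(-5.529,-5.587), heading=261, 8 segment(s) drawn

Answer: 261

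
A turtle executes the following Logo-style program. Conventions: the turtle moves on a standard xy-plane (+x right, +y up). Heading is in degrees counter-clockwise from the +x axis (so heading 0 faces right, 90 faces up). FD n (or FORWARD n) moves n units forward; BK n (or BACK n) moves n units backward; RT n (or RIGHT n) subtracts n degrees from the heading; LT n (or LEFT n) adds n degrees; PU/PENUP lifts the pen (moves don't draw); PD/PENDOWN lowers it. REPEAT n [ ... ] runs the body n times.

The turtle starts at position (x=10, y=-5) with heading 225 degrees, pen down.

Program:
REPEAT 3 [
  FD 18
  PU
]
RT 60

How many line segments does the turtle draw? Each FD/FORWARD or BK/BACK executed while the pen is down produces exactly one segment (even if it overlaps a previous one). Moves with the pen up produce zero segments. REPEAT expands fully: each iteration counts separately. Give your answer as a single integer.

Executing turtle program step by step:
Start: pos=(10,-5), heading=225, pen down
REPEAT 3 [
  -- iteration 1/3 --
  FD 18: (10,-5) -> (-2.728,-17.728) [heading=225, draw]
  PU: pen up
  -- iteration 2/3 --
  FD 18: (-2.728,-17.728) -> (-15.456,-30.456) [heading=225, move]
  PU: pen up
  -- iteration 3/3 --
  FD 18: (-15.456,-30.456) -> (-28.184,-43.184) [heading=225, move]
  PU: pen up
]
RT 60: heading 225 -> 165
Final: pos=(-28.184,-43.184), heading=165, 1 segment(s) drawn
Segments drawn: 1

Answer: 1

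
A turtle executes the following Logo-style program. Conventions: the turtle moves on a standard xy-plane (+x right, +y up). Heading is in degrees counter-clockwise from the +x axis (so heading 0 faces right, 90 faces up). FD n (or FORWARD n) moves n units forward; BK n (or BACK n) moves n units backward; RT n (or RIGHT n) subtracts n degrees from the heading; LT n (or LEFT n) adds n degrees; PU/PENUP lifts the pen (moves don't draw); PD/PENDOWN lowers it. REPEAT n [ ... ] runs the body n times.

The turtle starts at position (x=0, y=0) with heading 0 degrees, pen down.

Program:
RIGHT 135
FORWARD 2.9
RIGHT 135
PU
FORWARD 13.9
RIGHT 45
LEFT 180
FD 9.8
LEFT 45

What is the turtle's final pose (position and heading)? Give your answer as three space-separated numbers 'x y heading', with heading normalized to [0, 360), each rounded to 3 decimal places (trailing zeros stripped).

Executing turtle program step by step:
Start: pos=(0,0), heading=0, pen down
RT 135: heading 0 -> 225
FD 2.9: (0,0) -> (-2.051,-2.051) [heading=225, draw]
RT 135: heading 225 -> 90
PU: pen up
FD 13.9: (-2.051,-2.051) -> (-2.051,11.849) [heading=90, move]
RT 45: heading 90 -> 45
LT 180: heading 45 -> 225
FD 9.8: (-2.051,11.849) -> (-8.98,4.92) [heading=225, move]
LT 45: heading 225 -> 270
Final: pos=(-8.98,4.92), heading=270, 1 segment(s) drawn

Answer: -8.98 4.92 270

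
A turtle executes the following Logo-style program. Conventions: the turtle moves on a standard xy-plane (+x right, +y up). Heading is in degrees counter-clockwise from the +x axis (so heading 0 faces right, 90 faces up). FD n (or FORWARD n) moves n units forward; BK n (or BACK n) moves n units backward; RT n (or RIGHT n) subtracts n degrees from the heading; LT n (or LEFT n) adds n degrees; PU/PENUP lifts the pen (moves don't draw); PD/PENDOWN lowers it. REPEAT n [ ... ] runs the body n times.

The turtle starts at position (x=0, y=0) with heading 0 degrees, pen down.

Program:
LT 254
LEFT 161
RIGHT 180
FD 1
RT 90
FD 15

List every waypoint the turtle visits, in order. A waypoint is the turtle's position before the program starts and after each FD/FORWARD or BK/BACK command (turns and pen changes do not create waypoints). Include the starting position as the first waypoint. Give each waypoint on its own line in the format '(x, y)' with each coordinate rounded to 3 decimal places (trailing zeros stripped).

Answer: (0, 0)
(-0.574, -0.819)
(-12.861, 7.784)

Derivation:
Executing turtle program step by step:
Start: pos=(0,0), heading=0, pen down
LT 254: heading 0 -> 254
LT 161: heading 254 -> 55
RT 180: heading 55 -> 235
FD 1: (0,0) -> (-0.574,-0.819) [heading=235, draw]
RT 90: heading 235 -> 145
FD 15: (-0.574,-0.819) -> (-12.861,7.784) [heading=145, draw]
Final: pos=(-12.861,7.784), heading=145, 2 segment(s) drawn
Waypoints (3 total):
(0, 0)
(-0.574, -0.819)
(-12.861, 7.784)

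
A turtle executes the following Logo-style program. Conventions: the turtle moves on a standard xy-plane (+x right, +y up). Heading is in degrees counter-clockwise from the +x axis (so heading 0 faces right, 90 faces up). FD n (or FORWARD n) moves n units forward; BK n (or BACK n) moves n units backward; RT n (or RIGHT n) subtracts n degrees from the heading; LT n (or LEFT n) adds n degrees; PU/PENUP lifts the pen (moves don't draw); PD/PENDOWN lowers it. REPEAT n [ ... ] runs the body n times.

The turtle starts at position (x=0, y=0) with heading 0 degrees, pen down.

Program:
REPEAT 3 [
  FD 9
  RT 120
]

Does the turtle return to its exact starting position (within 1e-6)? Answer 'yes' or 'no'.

Answer: yes

Derivation:
Executing turtle program step by step:
Start: pos=(0,0), heading=0, pen down
REPEAT 3 [
  -- iteration 1/3 --
  FD 9: (0,0) -> (9,0) [heading=0, draw]
  RT 120: heading 0 -> 240
  -- iteration 2/3 --
  FD 9: (9,0) -> (4.5,-7.794) [heading=240, draw]
  RT 120: heading 240 -> 120
  -- iteration 3/3 --
  FD 9: (4.5,-7.794) -> (0,0) [heading=120, draw]
  RT 120: heading 120 -> 0
]
Final: pos=(0,0), heading=0, 3 segment(s) drawn

Start position: (0, 0)
Final position: (0, 0)
Distance = 0; < 1e-6 -> CLOSED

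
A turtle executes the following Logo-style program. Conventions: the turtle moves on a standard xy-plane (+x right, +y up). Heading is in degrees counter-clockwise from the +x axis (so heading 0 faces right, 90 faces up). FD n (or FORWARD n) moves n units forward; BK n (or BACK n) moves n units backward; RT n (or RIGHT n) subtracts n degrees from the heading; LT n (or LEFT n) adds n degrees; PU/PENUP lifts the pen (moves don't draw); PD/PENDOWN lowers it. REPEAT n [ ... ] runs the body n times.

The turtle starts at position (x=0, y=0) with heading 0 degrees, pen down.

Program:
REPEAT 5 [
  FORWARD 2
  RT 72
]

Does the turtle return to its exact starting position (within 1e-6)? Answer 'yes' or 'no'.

Answer: yes

Derivation:
Executing turtle program step by step:
Start: pos=(0,0), heading=0, pen down
REPEAT 5 [
  -- iteration 1/5 --
  FD 2: (0,0) -> (2,0) [heading=0, draw]
  RT 72: heading 0 -> 288
  -- iteration 2/5 --
  FD 2: (2,0) -> (2.618,-1.902) [heading=288, draw]
  RT 72: heading 288 -> 216
  -- iteration 3/5 --
  FD 2: (2.618,-1.902) -> (1,-3.078) [heading=216, draw]
  RT 72: heading 216 -> 144
  -- iteration 4/5 --
  FD 2: (1,-3.078) -> (-0.618,-1.902) [heading=144, draw]
  RT 72: heading 144 -> 72
  -- iteration 5/5 --
  FD 2: (-0.618,-1.902) -> (0,0) [heading=72, draw]
  RT 72: heading 72 -> 0
]
Final: pos=(0,0), heading=0, 5 segment(s) drawn

Start position: (0, 0)
Final position: (0, 0)
Distance = 0; < 1e-6 -> CLOSED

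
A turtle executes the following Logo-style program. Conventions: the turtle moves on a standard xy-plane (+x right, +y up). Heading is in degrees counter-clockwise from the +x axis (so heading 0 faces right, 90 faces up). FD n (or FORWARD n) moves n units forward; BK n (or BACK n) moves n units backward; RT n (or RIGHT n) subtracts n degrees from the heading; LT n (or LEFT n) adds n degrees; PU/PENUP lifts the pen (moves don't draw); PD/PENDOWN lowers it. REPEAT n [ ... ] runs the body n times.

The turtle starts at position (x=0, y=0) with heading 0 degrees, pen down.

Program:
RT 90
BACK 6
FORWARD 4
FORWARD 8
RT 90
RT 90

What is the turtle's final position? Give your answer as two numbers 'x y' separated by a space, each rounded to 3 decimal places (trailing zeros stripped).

Executing turtle program step by step:
Start: pos=(0,0), heading=0, pen down
RT 90: heading 0 -> 270
BK 6: (0,0) -> (0,6) [heading=270, draw]
FD 4: (0,6) -> (0,2) [heading=270, draw]
FD 8: (0,2) -> (0,-6) [heading=270, draw]
RT 90: heading 270 -> 180
RT 90: heading 180 -> 90
Final: pos=(0,-6), heading=90, 3 segment(s) drawn

Answer: 0 -6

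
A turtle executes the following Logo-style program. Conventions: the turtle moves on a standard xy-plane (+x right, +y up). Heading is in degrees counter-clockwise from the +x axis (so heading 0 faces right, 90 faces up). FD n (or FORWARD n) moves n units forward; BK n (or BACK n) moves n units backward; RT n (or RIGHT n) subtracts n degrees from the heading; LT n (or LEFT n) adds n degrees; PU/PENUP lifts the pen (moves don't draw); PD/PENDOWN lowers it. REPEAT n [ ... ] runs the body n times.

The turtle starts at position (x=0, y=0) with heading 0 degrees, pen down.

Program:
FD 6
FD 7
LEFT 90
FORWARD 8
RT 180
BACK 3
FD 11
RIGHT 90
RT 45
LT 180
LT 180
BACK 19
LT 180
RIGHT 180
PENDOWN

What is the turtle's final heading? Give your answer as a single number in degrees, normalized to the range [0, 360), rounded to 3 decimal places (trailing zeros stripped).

Executing turtle program step by step:
Start: pos=(0,0), heading=0, pen down
FD 6: (0,0) -> (6,0) [heading=0, draw]
FD 7: (6,0) -> (13,0) [heading=0, draw]
LT 90: heading 0 -> 90
FD 8: (13,0) -> (13,8) [heading=90, draw]
RT 180: heading 90 -> 270
BK 3: (13,8) -> (13,11) [heading=270, draw]
FD 11: (13,11) -> (13,0) [heading=270, draw]
RT 90: heading 270 -> 180
RT 45: heading 180 -> 135
LT 180: heading 135 -> 315
LT 180: heading 315 -> 135
BK 19: (13,0) -> (26.435,-13.435) [heading=135, draw]
LT 180: heading 135 -> 315
RT 180: heading 315 -> 135
PD: pen down
Final: pos=(26.435,-13.435), heading=135, 6 segment(s) drawn

Answer: 135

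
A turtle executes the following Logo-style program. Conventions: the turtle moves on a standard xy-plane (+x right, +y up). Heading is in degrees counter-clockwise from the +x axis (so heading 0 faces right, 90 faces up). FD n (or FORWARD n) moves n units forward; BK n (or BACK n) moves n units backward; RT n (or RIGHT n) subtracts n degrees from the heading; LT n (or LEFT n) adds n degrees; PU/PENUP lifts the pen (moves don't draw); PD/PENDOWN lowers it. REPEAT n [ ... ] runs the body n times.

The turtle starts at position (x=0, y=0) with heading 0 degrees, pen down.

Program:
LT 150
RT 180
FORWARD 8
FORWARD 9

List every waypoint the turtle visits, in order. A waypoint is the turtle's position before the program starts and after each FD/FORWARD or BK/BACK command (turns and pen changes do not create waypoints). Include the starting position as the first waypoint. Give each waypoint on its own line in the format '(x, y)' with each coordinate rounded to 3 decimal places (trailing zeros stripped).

Answer: (0, 0)
(6.928, -4)
(14.722, -8.5)

Derivation:
Executing turtle program step by step:
Start: pos=(0,0), heading=0, pen down
LT 150: heading 0 -> 150
RT 180: heading 150 -> 330
FD 8: (0,0) -> (6.928,-4) [heading=330, draw]
FD 9: (6.928,-4) -> (14.722,-8.5) [heading=330, draw]
Final: pos=(14.722,-8.5), heading=330, 2 segment(s) drawn
Waypoints (3 total):
(0, 0)
(6.928, -4)
(14.722, -8.5)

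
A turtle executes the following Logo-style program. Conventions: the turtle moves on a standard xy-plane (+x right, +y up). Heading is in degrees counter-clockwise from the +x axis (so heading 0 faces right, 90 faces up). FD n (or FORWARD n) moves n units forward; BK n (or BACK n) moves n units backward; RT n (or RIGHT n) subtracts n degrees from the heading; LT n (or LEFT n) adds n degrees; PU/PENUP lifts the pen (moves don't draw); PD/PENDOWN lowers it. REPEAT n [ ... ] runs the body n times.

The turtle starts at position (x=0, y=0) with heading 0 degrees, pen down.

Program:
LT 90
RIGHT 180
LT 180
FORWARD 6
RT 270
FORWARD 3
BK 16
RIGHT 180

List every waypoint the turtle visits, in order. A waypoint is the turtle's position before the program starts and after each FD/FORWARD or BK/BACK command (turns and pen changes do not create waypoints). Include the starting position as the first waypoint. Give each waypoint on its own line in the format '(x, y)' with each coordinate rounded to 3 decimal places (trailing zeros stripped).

Answer: (0, 0)
(0, 6)
(-3, 6)
(13, 6)

Derivation:
Executing turtle program step by step:
Start: pos=(0,0), heading=0, pen down
LT 90: heading 0 -> 90
RT 180: heading 90 -> 270
LT 180: heading 270 -> 90
FD 6: (0,0) -> (0,6) [heading=90, draw]
RT 270: heading 90 -> 180
FD 3: (0,6) -> (-3,6) [heading=180, draw]
BK 16: (-3,6) -> (13,6) [heading=180, draw]
RT 180: heading 180 -> 0
Final: pos=(13,6), heading=0, 3 segment(s) drawn
Waypoints (4 total):
(0, 0)
(0, 6)
(-3, 6)
(13, 6)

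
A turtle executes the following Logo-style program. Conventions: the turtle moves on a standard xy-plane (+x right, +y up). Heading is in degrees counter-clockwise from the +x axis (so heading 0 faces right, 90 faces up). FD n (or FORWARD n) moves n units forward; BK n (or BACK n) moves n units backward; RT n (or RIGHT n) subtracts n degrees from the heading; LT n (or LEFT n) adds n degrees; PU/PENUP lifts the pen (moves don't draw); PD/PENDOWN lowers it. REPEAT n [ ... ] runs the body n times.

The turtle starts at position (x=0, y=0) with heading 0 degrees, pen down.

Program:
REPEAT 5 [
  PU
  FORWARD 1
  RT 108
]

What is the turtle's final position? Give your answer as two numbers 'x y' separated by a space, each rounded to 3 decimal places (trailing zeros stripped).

Answer: 1 -0.727

Derivation:
Executing turtle program step by step:
Start: pos=(0,0), heading=0, pen down
REPEAT 5 [
  -- iteration 1/5 --
  PU: pen up
  FD 1: (0,0) -> (1,0) [heading=0, move]
  RT 108: heading 0 -> 252
  -- iteration 2/5 --
  PU: pen up
  FD 1: (1,0) -> (0.691,-0.951) [heading=252, move]
  RT 108: heading 252 -> 144
  -- iteration 3/5 --
  PU: pen up
  FD 1: (0.691,-0.951) -> (-0.118,-0.363) [heading=144, move]
  RT 108: heading 144 -> 36
  -- iteration 4/5 --
  PU: pen up
  FD 1: (-0.118,-0.363) -> (0.691,0.225) [heading=36, move]
  RT 108: heading 36 -> 288
  -- iteration 5/5 --
  PU: pen up
  FD 1: (0.691,0.225) -> (1,-0.727) [heading=288, move]
  RT 108: heading 288 -> 180
]
Final: pos=(1,-0.727), heading=180, 0 segment(s) drawn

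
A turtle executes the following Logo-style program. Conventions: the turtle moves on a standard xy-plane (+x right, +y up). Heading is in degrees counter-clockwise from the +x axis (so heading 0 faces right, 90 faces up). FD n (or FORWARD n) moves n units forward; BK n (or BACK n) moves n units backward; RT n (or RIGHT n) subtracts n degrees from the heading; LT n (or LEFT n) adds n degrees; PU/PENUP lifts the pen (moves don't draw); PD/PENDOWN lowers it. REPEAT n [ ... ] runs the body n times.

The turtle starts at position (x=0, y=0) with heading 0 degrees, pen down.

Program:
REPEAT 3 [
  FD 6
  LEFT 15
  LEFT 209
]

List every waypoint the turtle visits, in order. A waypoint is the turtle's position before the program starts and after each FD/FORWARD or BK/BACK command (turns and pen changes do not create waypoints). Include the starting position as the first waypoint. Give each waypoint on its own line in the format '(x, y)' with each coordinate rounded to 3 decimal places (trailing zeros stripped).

Executing turtle program step by step:
Start: pos=(0,0), heading=0, pen down
REPEAT 3 [
  -- iteration 1/3 --
  FD 6: (0,0) -> (6,0) [heading=0, draw]
  LT 15: heading 0 -> 15
  LT 209: heading 15 -> 224
  -- iteration 2/3 --
  FD 6: (6,0) -> (1.684,-4.168) [heading=224, draw]
  LT 15: heading 224 -> 239
  LT 209: heading 239 -> 88
  -- iteration 3/3 --
  FD 6: (1.684,-4.168) -> (1.893,1.828) [heading=88, draw]
  LT 15: heading 88 -> 103
  LT 209: heading 103 -> 312
]
Final: pos=(1.893,1.828), heading=312, 3 segment(s) drawn
Waypoints (4 total):
(0, 0)
(6, 0)
(1.684, -4.168)
(1.893, 1.828)

Answer: (0, 0)
(6, 0)
(1.684, -4.168)
(1.893, 1.828)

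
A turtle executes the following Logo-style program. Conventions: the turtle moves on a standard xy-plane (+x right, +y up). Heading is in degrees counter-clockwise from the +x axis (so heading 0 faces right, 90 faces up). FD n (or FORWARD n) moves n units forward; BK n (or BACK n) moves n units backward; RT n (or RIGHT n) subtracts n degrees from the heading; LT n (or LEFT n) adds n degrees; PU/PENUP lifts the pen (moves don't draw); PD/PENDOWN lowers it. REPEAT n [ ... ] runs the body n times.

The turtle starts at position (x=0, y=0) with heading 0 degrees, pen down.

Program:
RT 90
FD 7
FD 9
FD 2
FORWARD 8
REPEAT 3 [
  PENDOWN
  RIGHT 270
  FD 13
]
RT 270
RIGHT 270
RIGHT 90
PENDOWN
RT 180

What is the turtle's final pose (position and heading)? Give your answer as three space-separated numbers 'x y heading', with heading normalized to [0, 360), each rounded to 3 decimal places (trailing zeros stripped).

Executing turtle program step by step:
Start: pos=(0,0), heading=0, pen down
RT 90: heading 0 -> 270
FD 7: (0,0) -> (0,-7) [heading=270, draw]
FD 9: (0,-7) -> (0,-16) [heading=270, draw]
FD 2: (0,-16) -> (0,-18) [heading=270, draw]
FD 8: (0,-18) -> (0,-26) [heading=270, draw]
REPEAT 3 [
  -- iteration 1/3 --
  PD: pen down
  RT 270: heading 270 -> 0
  FD 13: (0,-26) -> (13,-26) [heading=0, draw]
  -- iteration 2/3 --
  PD: pen down
  RT 270: heading 0 -> 90
  FD 13: (13,-26) -> (13,-13) [heading=90, draw]
  -- iteration 3/3 --
  PD: pen down
  RT 270: heading 90 -> 180
  FD 13: (13,-13) -> (0,-13) [heading=180, draw]
]
RT 270: heading 180 -> 270
RT 270: heading 270 -> 0
RT 90: heading 0 -> 270
PD: pen down
RT 180: heading 270 -> 90
Final: pos=(0,-13), heading=90, 7 segment(s) drawn

Answer: 0 -13 90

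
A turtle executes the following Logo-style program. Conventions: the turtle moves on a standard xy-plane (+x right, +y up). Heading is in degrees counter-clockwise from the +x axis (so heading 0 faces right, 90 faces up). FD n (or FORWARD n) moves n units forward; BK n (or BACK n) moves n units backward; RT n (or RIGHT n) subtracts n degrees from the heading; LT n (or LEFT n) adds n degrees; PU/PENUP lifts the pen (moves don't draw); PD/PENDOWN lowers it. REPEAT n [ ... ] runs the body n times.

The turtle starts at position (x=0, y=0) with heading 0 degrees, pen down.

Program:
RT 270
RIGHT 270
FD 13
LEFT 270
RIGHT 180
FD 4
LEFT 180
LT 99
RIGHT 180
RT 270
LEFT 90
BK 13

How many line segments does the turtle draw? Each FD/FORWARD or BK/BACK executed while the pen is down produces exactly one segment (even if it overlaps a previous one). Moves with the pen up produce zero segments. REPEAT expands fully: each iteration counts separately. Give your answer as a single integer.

Answer: 3

Derivation:
Executing turtle program step by step:
Start: pos=(0,0), heading=0, pen down
RT 270: heading 0 -> 90
RT 270: heading 90 -> 180
FD 13: (0,0) -> (-13,0) [heading=180, draw]
LT 270: heading 180 -> 90
RT 180: heading 90 -> 270
FD 4: (-13,0) -> (-13,-4) [heading=270, draw]
LT 180: heading 270 -> 90
LT 99: heading 90 -> 189
RT 180: heading 189 -> 9
RT 270: heading 9 -> 99
LT 90: heading 99 -> 189
BK 13: (-13,-4) -> (-0.16,-1.966) [heading=189, draw]
Final: pos=(-0.16,-1.966), heading=189, 3 segment(s) drawn
Segments drawn: 3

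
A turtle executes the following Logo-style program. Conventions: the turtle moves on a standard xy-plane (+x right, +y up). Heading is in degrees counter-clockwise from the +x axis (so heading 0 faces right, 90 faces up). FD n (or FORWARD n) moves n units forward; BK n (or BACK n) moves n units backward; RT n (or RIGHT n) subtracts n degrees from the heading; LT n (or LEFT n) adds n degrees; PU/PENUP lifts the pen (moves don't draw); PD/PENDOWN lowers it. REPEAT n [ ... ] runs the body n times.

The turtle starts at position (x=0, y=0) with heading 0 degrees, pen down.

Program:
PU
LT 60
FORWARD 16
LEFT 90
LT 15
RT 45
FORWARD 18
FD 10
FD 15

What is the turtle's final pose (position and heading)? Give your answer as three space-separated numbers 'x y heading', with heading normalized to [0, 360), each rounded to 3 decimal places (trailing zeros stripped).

Executing turtle program step by step:
Start: pos=(0,0), heading=0, pen down
PU: pen up
LT 60: heading 0 -> 60
FD 16: (0,0) -> (8,13.856) [heading=60, move]
LT 90: heading 60 -> 150
LT 15: heading 150 -> 165
RT 45: heading 165 -> 120
FD 18: (8,13.856) -> (-1,29.445) [heading=120, move]
FD 10: (-1,29.445) -> (-6,38.105) [heading=120, move]
FD 15: (-6,38.105) -> (-13.5,51.095) [heading=120, move]
Final: pos=(-13.5,51.095), heading=120, 0 segment(s) drawn

Answer: -13.5 51.095 120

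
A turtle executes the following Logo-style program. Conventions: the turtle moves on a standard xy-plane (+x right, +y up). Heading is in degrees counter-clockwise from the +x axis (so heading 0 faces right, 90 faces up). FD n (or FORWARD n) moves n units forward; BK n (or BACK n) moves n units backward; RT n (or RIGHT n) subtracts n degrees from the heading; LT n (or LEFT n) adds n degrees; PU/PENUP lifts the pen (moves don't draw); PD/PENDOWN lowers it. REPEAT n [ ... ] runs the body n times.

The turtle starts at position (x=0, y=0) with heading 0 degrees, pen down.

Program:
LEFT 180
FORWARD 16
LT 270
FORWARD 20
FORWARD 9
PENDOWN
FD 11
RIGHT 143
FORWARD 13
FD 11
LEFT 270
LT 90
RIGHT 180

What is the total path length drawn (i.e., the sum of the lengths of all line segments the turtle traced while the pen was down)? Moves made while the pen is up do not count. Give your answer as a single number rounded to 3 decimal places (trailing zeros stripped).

Answer: 80

Derivation:
Executing turtle program step by step:
Start: pos=(0,0), heading=0, pen down
LT 180: heading 0 -> 180
FD 16: (0,0) -> (-16,0) [heading=180, draw]
LT 270: heading 180 -> 90
FD 20: (-16,0) -> (-16,20) [heading=90, draw]
FD 9: (-16,20) -> (-16,29) [heading=90, draw]
PD: pen down
FD 11: (-16,29) -> (-16,40) [heading=90, draw]
RT 143: heading 90 -> 307
FD 13: (-16,40) -> (-8.176,29.618) [heading=307, draw]
FD 11: (-8.176,29.618) -> (-1.556,20.833) [heading=307, draw]
LT 270: heading 307 -> 217
LT 90: heading 217 -> 307
RT 180: heading 307 -> 127
Final: pos=(-1.556,20.833), heading=127, 6 segment(s) drawn

Segment lengths:
  seg 1: (0,0) -> (-16,0), length = 16
  seg 2: (-16,0) -> (-16,20), length = 20
  seg 3: (-16,20) -> (-16,29), length = 9
  seg 4: (-16,29) -> (-16,40), length = 11
  seg 5: (-16,40) -> (-8.176,29.618), length = 13
  seg 6: (-8.176,29.618) -> (-1.556,20.833), length = 11
Total = 80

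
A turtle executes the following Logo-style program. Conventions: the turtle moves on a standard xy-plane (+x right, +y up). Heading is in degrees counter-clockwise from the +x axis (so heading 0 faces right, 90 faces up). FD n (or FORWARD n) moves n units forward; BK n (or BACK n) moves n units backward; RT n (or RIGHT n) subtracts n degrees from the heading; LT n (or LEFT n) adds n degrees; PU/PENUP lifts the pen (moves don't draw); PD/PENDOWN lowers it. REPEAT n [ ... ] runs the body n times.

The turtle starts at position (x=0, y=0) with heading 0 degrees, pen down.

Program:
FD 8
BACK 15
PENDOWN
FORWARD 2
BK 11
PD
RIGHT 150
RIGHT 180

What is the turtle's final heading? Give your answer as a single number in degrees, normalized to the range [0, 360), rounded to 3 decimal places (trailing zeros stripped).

Answer: 30

Derivation:
Executing turtle program step by step:
Start: pos=(0,0), heading=0, pen down
FD 8: (0,0) -> (8,0) [heading=0, draw]
BK 15: (8,0) -> (-7,0) [heading=0, draw]
PD: pen down
FD 2: (-7,0) -> (-5,0) [heading=0, draw]
BK 11: (-5,0) -> (-16,0) [heading=0, draw]
PD: pen down
RT 150: heading 0 -> 210
RT 180: heading 210 -> 30
Final: pos=(-16,0), heading=30, 4 segment(s) drawn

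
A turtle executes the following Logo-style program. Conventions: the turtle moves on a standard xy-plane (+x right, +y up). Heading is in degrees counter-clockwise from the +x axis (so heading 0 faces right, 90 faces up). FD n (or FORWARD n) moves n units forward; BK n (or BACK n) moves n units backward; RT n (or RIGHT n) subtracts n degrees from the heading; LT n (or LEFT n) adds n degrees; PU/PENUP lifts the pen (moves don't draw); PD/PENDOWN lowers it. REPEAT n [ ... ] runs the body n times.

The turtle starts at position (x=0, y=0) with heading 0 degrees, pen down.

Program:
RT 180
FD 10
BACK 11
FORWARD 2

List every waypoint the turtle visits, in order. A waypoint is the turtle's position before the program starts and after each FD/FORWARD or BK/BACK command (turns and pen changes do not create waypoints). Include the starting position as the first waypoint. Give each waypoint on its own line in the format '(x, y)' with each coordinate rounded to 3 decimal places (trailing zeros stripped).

Executing turtle program step by step:
Start: pos=(0,0), heading=0, pen down
RT 180: heading 0 -> 180
FD 10: (0,0) -> (-10,0) [heading=180, draw]
BK 11: (-10,0) -> (1,0) [heading=180, draw]
FD 2: (1,0) -> (-1,0) [heading=180, draw]
Final: pos=(-1,0), heading=180, 3 segment(s) drawn
Waypoints (4 total):
(0, 0)
(-10, 0)
(1, 0)
(-1, 0)

Answer: (0, 0)
(-10, 0)
(1, 0)
(-1, 0)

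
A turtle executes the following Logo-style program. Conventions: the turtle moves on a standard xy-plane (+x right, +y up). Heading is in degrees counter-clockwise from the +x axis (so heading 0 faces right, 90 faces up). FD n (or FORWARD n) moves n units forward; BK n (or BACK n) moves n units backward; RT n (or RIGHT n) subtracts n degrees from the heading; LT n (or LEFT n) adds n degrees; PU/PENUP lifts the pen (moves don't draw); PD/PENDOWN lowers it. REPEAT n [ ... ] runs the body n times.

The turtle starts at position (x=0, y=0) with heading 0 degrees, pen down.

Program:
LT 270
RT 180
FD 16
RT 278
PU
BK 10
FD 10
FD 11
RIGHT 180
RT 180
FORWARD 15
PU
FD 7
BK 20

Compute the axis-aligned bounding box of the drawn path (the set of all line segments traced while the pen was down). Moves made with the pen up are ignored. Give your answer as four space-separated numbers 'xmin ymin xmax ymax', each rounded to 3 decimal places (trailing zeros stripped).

Executing turtle program step by step:
Start: pos=(0,0), heading=0, pen down
LT 270: heading 0 -> 270
RT 180: heading 270 -> 90
FD 16: (0,0) -> (0,16) [heading=90, draw]
RT 278: heading 90 -> 172
PU: pen up
BK 10: (0,16) -> (9.903,14.608) [heading=172, move]
FD 10: (9.903,14.608) -> (0,16) [heading=172, move]
FD 11: (0,16) -> (-10.893,17.531) [heading=172, move]
RT 180: heading 172 -> 352
RT 180: heading 352 -> 172
FD 15: (-10.893,17.531) -> (-25.747,19.619) [heading=172, move]
PU: pen up
FD 7: (-25.747,19.619) -> (-32.679,20.593) [heading=172, move]
BK 20: (-32.679,20.593) -> (-12.873,17.809) [heading=172, move]
Final: pos=(-12.873,17.809), heading=172, 1 segment(s) drawn

Segment endpoints: x in {0, 0}, y in {0, 16}
xmin=0, ymin=0, xmax=0, ymax=16

Answer: 0 0 0 16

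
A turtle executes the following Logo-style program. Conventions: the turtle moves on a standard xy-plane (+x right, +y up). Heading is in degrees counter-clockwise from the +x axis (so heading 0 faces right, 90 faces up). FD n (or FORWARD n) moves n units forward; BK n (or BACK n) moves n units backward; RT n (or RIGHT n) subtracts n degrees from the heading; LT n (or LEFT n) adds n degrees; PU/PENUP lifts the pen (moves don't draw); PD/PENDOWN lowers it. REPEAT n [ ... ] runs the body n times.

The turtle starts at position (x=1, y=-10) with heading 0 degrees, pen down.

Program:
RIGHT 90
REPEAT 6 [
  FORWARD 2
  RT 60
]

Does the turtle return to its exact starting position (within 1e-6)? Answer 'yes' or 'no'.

Answer: yes

Derivation:
Executing turtle program step by step:
Start: pos=(1,-10), heading=0, pen down
RT 90: heading 0 -> 270
REPEAT 6 [
  -- iteration 1/6 --
  FD 2: (1,-10) -> (1,-12) [heading=270, draw]
  RT 60: heading 270 -> 210
  -- iteration 2/6 --
  FD 2: (1,-12) -> (-0.732,-13) [heading=210, draw]
  RT 60: heading 210 -> 150
  -- iteration 3/6 --
  FD 2: (-0.732,-13) -> (-2.464,-12) [heading=150, draw]
  RT 60: heading 150 -> 90
  -- iteration 4/6 --
  FD 2: (-2.464,-12) -> (-2.464,-10) [heading=90, draw]
  RT 60: heading 90 -> 30
  -- iteration 5/6 --
  FD 2: (-2.464,-10) -> (-0.732,-9) [heading=30, draw]
  RT 60: heading 30 -> 330
  -- iteration 6/6 --
  FD 2: (-0.732,-9) -> (1,-10) [heading=330, draw]
  RT 60: heading 330 -> 270
]
Final: pos=(1,-10), heading=270, 6 segment(s) drawn

Start position: (1, -10)
Final position: (1, -10)
Distance = 0; < 1e-6 -> CLOSED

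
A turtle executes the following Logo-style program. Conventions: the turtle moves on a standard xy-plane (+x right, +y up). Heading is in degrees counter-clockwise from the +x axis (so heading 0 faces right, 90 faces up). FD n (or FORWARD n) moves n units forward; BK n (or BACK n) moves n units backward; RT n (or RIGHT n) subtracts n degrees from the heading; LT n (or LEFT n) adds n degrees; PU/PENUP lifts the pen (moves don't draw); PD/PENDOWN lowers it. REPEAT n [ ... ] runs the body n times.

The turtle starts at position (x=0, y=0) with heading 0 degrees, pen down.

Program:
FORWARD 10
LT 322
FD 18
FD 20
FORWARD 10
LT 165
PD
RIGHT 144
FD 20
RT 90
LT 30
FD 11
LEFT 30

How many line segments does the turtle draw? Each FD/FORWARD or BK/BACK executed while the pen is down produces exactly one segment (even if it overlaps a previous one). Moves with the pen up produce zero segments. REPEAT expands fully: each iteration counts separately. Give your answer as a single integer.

Answer: 6

Derivation:
Executing turtle program step by step:
Start: pos=(0,0), heading=0, pen down
FD 10: (0,0) -> (10,0) [heading=0, draw]
LT 322: heading 0 -> 322
FD 18: (10,0) -> (24.184,-11.082) [heading=322, draw]
FD 20: (24.184,-11.082) -> (39.944,-23.395) [heading=322, draw]
FD 10: (39.944,-23.395) -> (47.825,-29.552) [heading=322, draw]
LT 165: heading 322 -> 127
PD: pen down
RT 144: heading 127 -> 343
FD 20: (47.825,-29.552) -> (66.951,-35.399) [heading=343, draw]
RT 90: heading 343 -> 253
LT 30: heading 253 -> 283
FD 11: (66.951,-35.399) -> (69.425,-46.117) [heading=283, draw]
LT 30: heading 283 -> 313
Final: pos=(69.425,-46.117), heading=313, 6 segment(s) drawn
Segments drawn: 6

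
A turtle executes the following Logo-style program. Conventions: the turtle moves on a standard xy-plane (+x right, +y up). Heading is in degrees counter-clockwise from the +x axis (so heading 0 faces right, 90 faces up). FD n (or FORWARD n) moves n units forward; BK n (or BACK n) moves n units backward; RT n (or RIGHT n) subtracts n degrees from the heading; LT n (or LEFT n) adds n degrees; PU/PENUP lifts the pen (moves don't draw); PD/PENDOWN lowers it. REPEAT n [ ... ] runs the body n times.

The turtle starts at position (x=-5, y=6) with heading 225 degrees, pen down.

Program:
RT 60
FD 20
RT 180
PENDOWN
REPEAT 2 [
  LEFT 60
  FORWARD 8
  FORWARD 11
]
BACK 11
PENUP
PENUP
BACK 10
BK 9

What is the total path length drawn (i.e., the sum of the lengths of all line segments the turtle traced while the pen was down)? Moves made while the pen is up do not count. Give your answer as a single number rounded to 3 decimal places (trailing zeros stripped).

Executing turtle program step by step:
Start: pos=(-5,6), heading=225, pen down
RT 60: heading 225 -> 165
FD 20: (-5,6) -> (-24.319,11.176) [heading=165, draw]
RT 180: heading 165 -> 345
PD: pen down
REPEAT 2 [
  -- iteration 1/2 --
  LT 60: heading 345 -> 45
  FD 8: (-24.319,11.176) -> (-18.662,16.833) [heading=45, draw]
  FD 11: (-18.662,16.833) -> (-10.883,24.611) [heading=45, draw]
  -- iteration 2/2 --
  LT 60: heading 45 -> 105
  FD 8: (-10.883,24.611) -> (-12.954,32.339) [heading=105, draw]
  FD 11: (-12.954,32.339) -> (-15.801,42.964) [heading=105, draw]
]
BK 11: (-15.801,42.964) -> (-12.954,32.339) [heading=105, draw]
PU: pen up
PU: pen up
BK 10: (-12.954,32.339) -> (-10.366,22.68) [heading=105, move]
BK 9: (-10.366,22.68) -> (-8.036,13.986) [heading=105, move]
Final: pos=(-8.036,13.986), heading=105, 6 segment(s) drawn

Segment lengths:
  seg 1: (-5,6) -> (-24.319,11.176), length = 20
  seg 2: (-24.319,11.176) -> (-18.662,16.833), length = 8
  seg 3: (-18.662,16.833) -> (-10.883,24.611), length = 11
  seg 4: (-10.883,24.611) -> (-12.954,32.339), length = 8
  seg 5: (-12.954,32.339) -> (-15.801,42.964), length = 11
  seg 6: (-15.801,42.964) -> (-12.954,32.339), length = 11
Total = 69

Answer: 69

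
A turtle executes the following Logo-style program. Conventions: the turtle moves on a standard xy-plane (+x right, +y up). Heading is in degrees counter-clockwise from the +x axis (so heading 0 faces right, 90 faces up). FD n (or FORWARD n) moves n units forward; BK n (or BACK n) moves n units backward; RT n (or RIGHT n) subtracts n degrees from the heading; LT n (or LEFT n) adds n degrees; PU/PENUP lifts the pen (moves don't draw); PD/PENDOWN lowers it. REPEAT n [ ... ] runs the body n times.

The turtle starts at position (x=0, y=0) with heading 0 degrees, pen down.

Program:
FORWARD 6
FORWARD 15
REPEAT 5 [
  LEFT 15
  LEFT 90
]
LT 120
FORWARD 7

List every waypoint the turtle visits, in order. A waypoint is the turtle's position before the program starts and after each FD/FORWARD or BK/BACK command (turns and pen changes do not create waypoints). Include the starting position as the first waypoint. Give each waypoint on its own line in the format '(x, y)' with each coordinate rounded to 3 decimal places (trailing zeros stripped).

Executing turtle program step by step:
Start: pos=(0,0), heading=0, pen down
FD 6: (0,0) -> (6,0) [heading=0, draw]
FD 15: (6,0) -> (21,0) [heading=0, draw]
REPEAT 5 [
  -- iteration 1/5 --
  LT 15: heading 0 -> 15
  LT 90: heading 15 -> 105
  -- iteration 2/5 --
  LT 15: heading 105 -> 120
  LT 90: heading 120 -> 210
  -- iteration 3/5 --
  LT 15: heading 210 -> 225
  LT 90: heading 225 -> 315
  -- iteration 4/5 --
  LT 15: heading 315 -> 330
  LT 90: heading 330 -> 60
  -- iteration 5/5 --
  LT 15: heading 60 -> 75
  LT 90: heading 75 -> 165
]
LT 120: heading 165 -> 285
FD 7: (21,0) -> (22.812,-6.761) [heading=285, draw]
Final: pos=(22.812,-6.761), heading=285, 3 segment(s) drawn
Waypoints (4 total):
(0, 0)
(6, 0)
(21, 0)
(22.812, -6.761)

Answer: (0, 0)
(6, 0)
(21, 0)
(22.812, -6.761)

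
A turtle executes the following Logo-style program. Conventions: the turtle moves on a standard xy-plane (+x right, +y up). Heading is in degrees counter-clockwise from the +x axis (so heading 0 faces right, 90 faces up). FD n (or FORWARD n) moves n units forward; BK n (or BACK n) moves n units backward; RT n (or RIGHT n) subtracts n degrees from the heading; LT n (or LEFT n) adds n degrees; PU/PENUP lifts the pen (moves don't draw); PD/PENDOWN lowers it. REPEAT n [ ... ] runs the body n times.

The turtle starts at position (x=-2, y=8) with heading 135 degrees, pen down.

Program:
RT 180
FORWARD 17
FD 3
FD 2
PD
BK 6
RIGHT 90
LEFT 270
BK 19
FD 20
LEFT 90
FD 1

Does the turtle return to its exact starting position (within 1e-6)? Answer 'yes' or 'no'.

Answer: no

Derivation:
Executing turtle program step by step:
Start: pos=(-2,8), heading=135, pen down
RT 180: heading 135 -> 315
FD 17: (-2,8) -> (10.021,-4.021) [heading=315, draw]
FD 3: (10.021,-4.021) -> (12.142,-6.142) [heading=315, draw]
FD 2: (12.142,-6.142) -> (13.556,-7.556) [heading=315, draw]
PD: pen down
BK 6: (13.556,-7.556) -> (9.314,-3.314) [heading=315, draw]
RT 90: heading 315 -> 225
LT 270: heading 225 -> 135
BK 19: (9.314,-3.314) -> (22.749,-16.749) [heading=135, draw]
FD 20: (22.749,-16.749) -> (8.607,-2.607) [heading=135, draw]
LT 90: heading 135 -> 225
FD 1: (8.607,-2.607) -> (7.899,-3.314) [heading=225, draw]
Final: pos=(7.899,-3.314), heading=225, 7 segment(s) drawn

Start position: (-2, 8)
Final position: (7.899, -3.314)
Distance = 15.033; >= 1e-6 -> NOT closed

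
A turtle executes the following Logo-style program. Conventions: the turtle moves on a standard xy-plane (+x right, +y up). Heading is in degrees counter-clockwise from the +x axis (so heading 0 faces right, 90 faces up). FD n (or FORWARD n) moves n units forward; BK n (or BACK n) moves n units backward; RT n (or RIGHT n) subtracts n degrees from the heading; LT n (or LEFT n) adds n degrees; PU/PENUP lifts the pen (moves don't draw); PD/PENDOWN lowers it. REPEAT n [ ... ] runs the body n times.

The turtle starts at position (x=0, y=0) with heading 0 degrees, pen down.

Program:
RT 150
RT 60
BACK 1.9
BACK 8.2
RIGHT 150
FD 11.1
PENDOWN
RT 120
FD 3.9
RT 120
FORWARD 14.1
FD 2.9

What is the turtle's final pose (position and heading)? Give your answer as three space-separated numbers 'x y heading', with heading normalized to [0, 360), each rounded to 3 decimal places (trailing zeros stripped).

Answer: 9.397 6.295 120

Derivation:
Executing turtle program step by step:
Start: pos=(0,0), heading=0, pen down
RT 150: heading 0 -> 210
RT 60: heading 210 -> 150
BK 1.9: (0,0) -> (1.645,-0.95) [heading=150, draw]
BK 8.2: (1.645,-0.95) -> (8.747,-5.05) [heading=150, draw]
RT 150: heading 150 -> 0
FD 11.1: (8.747,-5.05) -> (19.847,-5.05) [heading=0, draw]
PD: pen down
RT 120: heading 0 -> 240
FD 3.9: (19.847,-5.05) -> (17.897,-8.427) [heading=240, draw]
RT 120: heading 240 -> 120
FD 14.1: (17.897,-8.427) -> (10.847,3.783) [heading=120, draw]
FD 2.9: (10.847,3.783) -> (9.397,6.295) [heading=120, draw]
Final: pos=(9.397,6.295), heading=120, 6 segment(s) drawn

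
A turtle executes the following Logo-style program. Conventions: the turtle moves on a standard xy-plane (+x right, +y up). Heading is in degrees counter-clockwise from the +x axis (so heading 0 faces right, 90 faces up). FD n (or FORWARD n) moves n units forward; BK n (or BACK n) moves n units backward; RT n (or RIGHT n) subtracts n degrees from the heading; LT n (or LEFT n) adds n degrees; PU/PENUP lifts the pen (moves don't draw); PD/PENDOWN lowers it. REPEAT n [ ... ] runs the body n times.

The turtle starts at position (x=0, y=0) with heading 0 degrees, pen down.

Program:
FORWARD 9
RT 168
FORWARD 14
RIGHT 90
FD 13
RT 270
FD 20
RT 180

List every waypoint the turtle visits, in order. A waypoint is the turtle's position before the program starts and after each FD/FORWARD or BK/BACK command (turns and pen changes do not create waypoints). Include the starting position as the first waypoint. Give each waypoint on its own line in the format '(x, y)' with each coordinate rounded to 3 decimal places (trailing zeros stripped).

Answer: (0, 0)
(9, 0)
(-4.694, -2.911)
(-7.397, 9.805)
(-26.96, 5.647)

Derivation:
Executing turtle program step by step:
Start: pos=(0,0), heading=0, pen down
FD 9: (0,0) -> (9,0) [heading=0, draw]
RT 168: heading 0 -> 192
FD 14: (9,0) -> (-4.694,-2.911) [heading=192, draw]
RT 90: heading 192 -> 102
FD 13: (-4.694,-2.911) -> (-7.397,9.805) [heading=102, draw]
RT 270: heading 102 -> 192
FD 20: (-7.397,9.805) -> (-26.96,5.647) [heading=192, draw]
RT 180: heading 192 -> 12
Final: pos=(-26.96,5.647), heading=12, 4 segment(s) drawn
Waypoints (5 total):
(0, 0)
(9, 0)
(-4.694, -2.911)
(-7.397, 9.805)
(-26.96, 5.647)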